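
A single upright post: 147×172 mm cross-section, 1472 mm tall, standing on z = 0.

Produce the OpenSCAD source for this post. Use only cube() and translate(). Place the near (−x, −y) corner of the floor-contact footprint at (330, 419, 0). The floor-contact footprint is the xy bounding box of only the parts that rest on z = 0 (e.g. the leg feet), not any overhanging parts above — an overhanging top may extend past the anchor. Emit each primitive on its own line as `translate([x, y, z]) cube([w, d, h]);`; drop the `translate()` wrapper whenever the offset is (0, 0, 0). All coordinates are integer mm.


translate([330, 419, 0]) cube([147, 172, 1472]);


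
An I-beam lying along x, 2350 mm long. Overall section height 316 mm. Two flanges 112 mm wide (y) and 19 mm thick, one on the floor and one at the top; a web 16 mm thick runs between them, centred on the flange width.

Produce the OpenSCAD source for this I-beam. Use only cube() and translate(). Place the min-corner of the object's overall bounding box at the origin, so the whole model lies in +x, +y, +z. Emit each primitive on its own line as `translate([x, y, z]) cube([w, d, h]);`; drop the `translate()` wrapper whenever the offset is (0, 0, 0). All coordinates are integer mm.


cube([2350, 112, 19]);
translate([0, 48, 19]) cube([2350, 16, 278]);
translate([0, 0, 297]) cube([2350, 112, 19]);


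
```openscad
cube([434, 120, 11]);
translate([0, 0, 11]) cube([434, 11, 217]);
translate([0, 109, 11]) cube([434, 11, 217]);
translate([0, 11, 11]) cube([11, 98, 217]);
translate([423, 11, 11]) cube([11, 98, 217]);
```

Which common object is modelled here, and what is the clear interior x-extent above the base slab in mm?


An open box. The internal width is 412 mm.

A 434×120 base slab with four walls standing on it — an open box. The base is 434 mm wide and the walls are 11 mm thick, so the internal width is 434 − 2 × 11 = 412 mm.


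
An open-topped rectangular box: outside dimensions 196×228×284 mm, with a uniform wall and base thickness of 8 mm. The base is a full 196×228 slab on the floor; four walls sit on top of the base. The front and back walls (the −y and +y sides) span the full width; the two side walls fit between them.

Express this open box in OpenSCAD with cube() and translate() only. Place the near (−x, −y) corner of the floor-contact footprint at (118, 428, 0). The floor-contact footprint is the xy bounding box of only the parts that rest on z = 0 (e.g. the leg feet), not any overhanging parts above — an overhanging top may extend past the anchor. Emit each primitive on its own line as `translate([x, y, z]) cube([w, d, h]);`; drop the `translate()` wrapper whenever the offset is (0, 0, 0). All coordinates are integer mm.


translate([118, 428, 0]) cube([196, 228, 8]);
translate([118, 428, 8]) cube([196, 8, 276]);
translate([118, 648, 8]) cube([196, 8, 276]);
translate([118, 436, 8]) cube([8, 212, 276]);
translate([306, 436, 8]) cube([8, 212, 276]);


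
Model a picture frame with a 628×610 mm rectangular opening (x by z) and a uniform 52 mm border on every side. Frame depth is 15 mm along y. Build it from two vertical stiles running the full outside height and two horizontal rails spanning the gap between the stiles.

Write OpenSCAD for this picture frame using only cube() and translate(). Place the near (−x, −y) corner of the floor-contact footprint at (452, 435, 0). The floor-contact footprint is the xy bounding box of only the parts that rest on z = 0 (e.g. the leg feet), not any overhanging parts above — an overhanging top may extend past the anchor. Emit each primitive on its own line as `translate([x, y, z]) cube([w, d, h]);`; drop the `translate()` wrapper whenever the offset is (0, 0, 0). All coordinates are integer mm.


translate([452, 435, 0]) cube([52, 15, 714]);
translate([1132, 435, 0]) cube([52, 15, 714]);
translate([504, 435, 0]) cube([628, 15, 52]);
translate([504, 435, 662]) cube([628, 15, 52]);


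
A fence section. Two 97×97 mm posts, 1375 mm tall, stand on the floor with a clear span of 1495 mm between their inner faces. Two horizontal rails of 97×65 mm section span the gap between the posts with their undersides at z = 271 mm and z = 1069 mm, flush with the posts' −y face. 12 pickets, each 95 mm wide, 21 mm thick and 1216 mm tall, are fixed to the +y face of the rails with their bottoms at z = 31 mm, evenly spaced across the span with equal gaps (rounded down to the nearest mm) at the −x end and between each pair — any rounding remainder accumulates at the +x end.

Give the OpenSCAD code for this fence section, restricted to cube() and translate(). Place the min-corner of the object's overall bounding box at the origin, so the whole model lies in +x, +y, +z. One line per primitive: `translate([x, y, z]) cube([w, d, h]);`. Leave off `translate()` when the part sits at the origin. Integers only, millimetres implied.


cube([97, 97, 1375]);
translate([1592, 0, 0]) cube([97, 97, 1375]);
translate([97, 0, 271]) cube([1495, 97, 65]);
translate([97, 0, 1069]) cube([1495, 97, 65]);
translate([124, 97, 31]) cube([95, 21, 1216]);
translate([246, 97, 31]) cube([95, 21, 1216]);
translate([368, 97, 31]) cube([95, 21, 1216]);
translate([490, 97, 31]) cube([95, 21, 1216]);
translate([612, 97, 31]) cube([95, 21, 1216]);
translate([734, 97, 31]) cube([95, 21, 1216]);
translate([856, 97, 31]) cube([95, 21, 1216]);
translate([978, 97, 31]) cube([95, 21, 1216]);
translate([1100, 97, 31]) cube([95, 21, 1216]);
translate([1222, 97, 31]) cube([95, 21, 1216]);
translate([1344, 97, 31]) cube([95, 21, 1216]);
translate([1466, 97, 31]) cube([95, 21, 1216]);


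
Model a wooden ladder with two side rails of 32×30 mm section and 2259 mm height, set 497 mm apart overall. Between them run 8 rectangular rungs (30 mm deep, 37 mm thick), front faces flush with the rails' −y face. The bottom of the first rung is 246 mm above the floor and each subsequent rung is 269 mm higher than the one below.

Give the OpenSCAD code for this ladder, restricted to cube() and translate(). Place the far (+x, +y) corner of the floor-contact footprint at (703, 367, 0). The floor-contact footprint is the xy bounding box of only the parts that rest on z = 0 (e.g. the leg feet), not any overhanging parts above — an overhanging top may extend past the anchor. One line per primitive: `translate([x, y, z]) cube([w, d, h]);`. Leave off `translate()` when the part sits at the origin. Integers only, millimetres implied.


translate([206, 337, 0]) cube([32, 30, 2259]);
translate([671, 337, 0]) cube([32, 30, 2259]);
translate([238, 337, 246]) cube([433, 30, 37]);
translate([238, 337, 515]) cube([433, 30, 37]);
translate([238, 337, 784]) cube([433, 30, 37]);
translate([238, 337, 1053]) cube([433, 30, 37]);
translate([238, 337, 1322]) cube([433, 30, 37]);
translate([238, 337, 1591]) cube([433, 30, 37]);
translate([238, 337, 1860]) cube([433, 30, 37]);
translate([238, 337, 2129]) cube([433, 30, 37]);


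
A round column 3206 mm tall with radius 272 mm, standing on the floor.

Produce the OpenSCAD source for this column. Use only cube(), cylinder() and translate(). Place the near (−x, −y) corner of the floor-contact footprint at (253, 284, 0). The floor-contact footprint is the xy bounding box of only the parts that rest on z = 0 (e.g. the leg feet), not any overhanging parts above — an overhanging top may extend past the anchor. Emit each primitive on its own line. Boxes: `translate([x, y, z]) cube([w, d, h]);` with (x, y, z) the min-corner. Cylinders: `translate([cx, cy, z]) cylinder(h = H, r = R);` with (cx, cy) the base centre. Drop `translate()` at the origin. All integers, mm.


translate([525, 556, 0]) cylinder(h = 3206, r = 272);


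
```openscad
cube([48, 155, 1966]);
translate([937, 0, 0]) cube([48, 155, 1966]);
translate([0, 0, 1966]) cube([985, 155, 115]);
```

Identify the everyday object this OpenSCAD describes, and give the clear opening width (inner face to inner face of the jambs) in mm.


A door frame. The clear opening width is 889 mm.

Two 1966 mm tall posts with a header on top — a door frame. The left jamb is 48 mm wide at x = 0; the right jamb starts at x = 937. The clear opening is 937 − 48 = 889 mm.


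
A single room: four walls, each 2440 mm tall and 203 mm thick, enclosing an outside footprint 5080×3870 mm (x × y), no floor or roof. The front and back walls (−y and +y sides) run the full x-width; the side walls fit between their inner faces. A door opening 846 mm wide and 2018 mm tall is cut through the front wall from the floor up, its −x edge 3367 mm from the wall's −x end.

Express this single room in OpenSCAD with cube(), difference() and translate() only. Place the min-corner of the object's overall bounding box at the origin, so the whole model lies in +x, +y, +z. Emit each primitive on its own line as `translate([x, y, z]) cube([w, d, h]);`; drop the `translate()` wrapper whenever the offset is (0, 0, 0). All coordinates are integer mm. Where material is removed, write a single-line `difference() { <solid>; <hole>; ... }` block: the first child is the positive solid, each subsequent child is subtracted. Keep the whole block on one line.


difference() { cube([5080, 203, 2440]); translate([3367, 0, 0]) cube([846, 203, 2018]); }
translate([0, 3667, 0]) cube([5080, 203, 2440]);
translate([0, 203, 0]) cube([203, 3464, 2440]);
translate([4877, 203, 0]) cube([203, 3464, 2440]);


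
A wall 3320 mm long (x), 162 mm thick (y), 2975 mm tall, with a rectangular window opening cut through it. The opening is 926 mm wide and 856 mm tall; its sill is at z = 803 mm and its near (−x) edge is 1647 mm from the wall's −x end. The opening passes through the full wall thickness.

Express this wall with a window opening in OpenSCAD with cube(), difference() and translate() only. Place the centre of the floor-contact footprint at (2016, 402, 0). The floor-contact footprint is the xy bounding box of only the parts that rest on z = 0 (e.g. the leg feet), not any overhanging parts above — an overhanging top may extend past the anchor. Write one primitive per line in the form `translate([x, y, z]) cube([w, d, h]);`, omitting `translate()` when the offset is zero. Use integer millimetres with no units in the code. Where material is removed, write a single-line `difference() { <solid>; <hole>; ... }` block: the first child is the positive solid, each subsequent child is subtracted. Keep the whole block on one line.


difference() { translate([356, 321, 0]) cube([3320, 162, 2975]); translate([2003, 321, 803]) cube([926, 162, 856]); }


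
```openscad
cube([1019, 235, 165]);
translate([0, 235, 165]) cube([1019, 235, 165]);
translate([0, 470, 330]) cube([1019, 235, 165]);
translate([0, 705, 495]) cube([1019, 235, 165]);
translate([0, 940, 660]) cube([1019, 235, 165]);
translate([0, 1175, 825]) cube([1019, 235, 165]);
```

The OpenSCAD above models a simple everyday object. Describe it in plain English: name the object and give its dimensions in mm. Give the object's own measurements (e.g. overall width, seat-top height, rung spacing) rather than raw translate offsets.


A straight staircase of 6 solid steps. Each step is 1019 mm wide (x), 235 mm deep (y, the going) and 165 mm tall (the rise). The first step rests on the floor; each subsequent step sits one going further in +y and one rise higher in +z, directly behind and above the previous step with no overlap.


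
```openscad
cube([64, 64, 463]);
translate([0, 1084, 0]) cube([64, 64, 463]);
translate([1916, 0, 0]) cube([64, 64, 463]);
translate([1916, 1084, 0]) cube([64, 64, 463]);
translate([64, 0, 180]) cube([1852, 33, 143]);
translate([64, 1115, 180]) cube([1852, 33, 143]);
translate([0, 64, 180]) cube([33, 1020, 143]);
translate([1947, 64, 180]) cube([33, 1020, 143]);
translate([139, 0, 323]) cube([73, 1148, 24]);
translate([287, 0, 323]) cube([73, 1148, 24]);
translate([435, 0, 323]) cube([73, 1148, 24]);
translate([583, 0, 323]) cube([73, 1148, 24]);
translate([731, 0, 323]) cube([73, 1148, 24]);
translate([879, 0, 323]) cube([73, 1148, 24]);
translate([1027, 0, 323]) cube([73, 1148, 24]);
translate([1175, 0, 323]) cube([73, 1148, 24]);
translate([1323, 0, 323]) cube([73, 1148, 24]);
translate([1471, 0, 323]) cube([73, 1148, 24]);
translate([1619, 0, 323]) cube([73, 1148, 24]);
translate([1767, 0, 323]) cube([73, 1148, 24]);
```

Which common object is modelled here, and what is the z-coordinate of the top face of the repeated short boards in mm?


A bed frame. The slat-top height is 347 mm.

Four posts, four rails, and a row of slats — a bed frame. Slats sit on the rails at z = 180 + 143 = 323; with slat thickness 24, the top is 347 mm.


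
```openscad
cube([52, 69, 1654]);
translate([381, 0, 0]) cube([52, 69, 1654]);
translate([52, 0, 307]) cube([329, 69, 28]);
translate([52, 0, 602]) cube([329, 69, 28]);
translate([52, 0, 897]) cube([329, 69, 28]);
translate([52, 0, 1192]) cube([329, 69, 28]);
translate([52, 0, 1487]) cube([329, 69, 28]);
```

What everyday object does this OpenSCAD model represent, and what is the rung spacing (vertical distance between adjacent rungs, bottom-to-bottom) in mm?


A ladder. The rung spacing is 295 mm.

Two tall 52×69 posts with 5 short bars between them — a ladder. Adjacent rungs sit at z = 307 and z = 602, so the spacing is 602 − 307 = 295 mm.


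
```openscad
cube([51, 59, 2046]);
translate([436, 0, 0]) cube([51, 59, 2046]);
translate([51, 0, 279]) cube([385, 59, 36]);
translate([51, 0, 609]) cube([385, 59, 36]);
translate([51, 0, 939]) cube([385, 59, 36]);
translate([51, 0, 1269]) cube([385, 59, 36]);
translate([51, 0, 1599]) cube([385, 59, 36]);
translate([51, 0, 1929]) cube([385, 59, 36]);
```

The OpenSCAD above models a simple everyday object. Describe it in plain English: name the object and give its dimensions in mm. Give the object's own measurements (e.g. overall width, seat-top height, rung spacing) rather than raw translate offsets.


A straight ladder. Two 51×59 mm vertical rails, 2046 mm tall, stand 487 mm apart (outside-to-outside) with their front faces coplanar on the −y side. 6 rungs, each 59 mm deep and 36 mm tall, span between the inner faces of the rails, front faces flush with the rails. The lowest rung's underside is at z = 279 mm and rungs are spaced 330 mm apart (underside to underside).


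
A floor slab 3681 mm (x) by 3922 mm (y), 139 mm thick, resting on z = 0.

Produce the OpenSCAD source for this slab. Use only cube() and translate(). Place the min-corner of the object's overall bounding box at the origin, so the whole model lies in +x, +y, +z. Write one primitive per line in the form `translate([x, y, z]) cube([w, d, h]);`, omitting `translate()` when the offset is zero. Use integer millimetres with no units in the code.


cube([3681, 3922, 139]);


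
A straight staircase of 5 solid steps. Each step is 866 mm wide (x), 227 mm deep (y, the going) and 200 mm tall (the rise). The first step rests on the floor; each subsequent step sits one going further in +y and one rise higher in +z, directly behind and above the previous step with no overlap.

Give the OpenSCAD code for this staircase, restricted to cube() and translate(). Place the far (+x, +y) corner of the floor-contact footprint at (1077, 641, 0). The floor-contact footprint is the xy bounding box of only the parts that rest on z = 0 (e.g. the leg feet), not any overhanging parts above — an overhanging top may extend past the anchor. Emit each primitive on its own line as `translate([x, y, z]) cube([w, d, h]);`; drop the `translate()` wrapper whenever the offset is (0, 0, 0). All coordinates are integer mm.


translate([211, 414, 0]) cube([866, 227, 200]);
translate([211, 641, 200]) cube([866, 227, 200]);
translate([211, 868, 400]) cube([866, 227, 200]);
translate([211, 1095, 600]) cube([866, 227, 200]);
translate([211, 1322, 800]) cube([866, 227, 200]);


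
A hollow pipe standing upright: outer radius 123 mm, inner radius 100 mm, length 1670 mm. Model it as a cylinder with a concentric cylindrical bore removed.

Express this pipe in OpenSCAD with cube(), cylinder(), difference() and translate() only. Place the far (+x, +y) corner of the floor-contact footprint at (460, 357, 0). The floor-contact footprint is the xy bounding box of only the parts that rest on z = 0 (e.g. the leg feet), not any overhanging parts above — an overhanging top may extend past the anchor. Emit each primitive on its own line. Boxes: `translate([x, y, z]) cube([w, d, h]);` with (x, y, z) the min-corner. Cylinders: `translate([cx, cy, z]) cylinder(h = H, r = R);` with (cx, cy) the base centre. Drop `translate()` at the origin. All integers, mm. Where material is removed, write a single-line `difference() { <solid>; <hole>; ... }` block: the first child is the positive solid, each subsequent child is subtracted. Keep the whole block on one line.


difference() { translate([337, 234, 0]) cylinder(h = 1670, r = 123); translate([337, 234, 0]) cylinder(h = 1670, r = 100); }


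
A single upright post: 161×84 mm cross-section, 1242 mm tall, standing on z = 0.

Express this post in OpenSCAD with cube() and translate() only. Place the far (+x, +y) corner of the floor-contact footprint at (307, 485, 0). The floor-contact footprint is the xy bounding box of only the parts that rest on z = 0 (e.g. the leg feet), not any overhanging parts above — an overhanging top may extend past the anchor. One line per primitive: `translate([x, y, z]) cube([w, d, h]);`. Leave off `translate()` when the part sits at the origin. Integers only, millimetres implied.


translate([146, 401, 0]) cube([161, 84, 1242]);


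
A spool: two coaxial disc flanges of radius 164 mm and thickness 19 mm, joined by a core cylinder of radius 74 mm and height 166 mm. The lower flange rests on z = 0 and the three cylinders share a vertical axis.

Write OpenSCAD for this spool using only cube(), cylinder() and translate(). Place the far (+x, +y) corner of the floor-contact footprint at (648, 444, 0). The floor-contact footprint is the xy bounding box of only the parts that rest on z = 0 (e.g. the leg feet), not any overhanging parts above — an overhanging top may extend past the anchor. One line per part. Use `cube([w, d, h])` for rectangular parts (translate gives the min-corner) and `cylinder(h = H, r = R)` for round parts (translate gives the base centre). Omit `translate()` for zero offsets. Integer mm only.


translate([484, 280, 0]) cylinder(h = 19, r = 164);
translate([484, 280, 19]) cylinder(h = 166, r = 74);
translate([484, 280, 185]) cylinder(h = 19, r = 164);


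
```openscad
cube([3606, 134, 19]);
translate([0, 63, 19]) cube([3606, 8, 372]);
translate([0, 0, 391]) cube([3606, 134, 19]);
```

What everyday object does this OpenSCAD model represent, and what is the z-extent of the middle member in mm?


An I-beam. The web height is 372 mm.

Two wide flanges with a thin centred web — an I-beam. Overall 410 mm minus two 19 mm flanges gives a web of 410 − 2·19 = 372 mm.


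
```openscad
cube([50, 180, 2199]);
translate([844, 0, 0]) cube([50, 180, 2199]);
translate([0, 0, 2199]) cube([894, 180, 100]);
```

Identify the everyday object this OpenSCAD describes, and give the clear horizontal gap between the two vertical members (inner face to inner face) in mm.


A door frame. The clear opening width is 794 mm.

Two 2199 mm tall posts with a header on top — a door frame. The left jamb is 50 mm wide at x = 0; the right jamb starts at x = 844. The clear opening is 844 − 50 = 794 mm.


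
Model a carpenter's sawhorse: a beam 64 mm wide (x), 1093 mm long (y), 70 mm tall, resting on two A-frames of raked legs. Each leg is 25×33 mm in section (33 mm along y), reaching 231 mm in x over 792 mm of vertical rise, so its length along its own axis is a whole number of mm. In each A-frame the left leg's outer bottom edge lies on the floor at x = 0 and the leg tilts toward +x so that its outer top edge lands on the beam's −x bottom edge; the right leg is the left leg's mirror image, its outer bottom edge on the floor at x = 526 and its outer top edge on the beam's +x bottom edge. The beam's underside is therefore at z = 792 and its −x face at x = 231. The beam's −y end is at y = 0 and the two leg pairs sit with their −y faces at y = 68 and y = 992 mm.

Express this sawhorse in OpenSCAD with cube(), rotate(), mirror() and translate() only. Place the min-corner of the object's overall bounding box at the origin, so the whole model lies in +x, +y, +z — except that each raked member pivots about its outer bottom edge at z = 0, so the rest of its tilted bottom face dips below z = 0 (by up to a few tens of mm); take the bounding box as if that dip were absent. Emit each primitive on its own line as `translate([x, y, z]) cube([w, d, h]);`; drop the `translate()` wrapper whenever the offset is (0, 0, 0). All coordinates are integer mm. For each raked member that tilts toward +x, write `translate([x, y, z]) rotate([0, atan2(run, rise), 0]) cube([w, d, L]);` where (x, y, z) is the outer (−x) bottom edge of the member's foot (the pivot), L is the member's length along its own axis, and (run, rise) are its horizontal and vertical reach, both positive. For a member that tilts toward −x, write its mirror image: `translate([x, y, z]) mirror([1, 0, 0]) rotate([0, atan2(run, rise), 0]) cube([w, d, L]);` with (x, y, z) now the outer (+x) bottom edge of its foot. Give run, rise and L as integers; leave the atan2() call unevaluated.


translate([231, 0, 792]) cube([64, 1093, 70]);
translate([0, 68, 0]) rotate([0, atan2(231, 792), 0]) cube([25, 33, 825]);
translate([526, 68, 0]) mirror([1, 0, 0]) rotate([0, atan2(231, 792), 0]) cube([25, 33, 825]);
translate([0, 992, 0]) rotate([0, atan2(231, 792), 0]) cube([25, 33, 825]);
translate([526, 992, 0]) mirror([1, 0, 0]) rotate([0, atan2(231, 792), 0]) cube([25, 33, 825]);


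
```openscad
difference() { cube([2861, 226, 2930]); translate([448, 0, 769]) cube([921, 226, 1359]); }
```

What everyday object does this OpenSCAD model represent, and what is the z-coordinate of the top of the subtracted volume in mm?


A wall with a window opening. The window head height is 2128 mm.

A wall with a rectangular opening subtracted — a window. Sill at z = 769, opening 1359 mm tall, so the head is at 769 + 1359 = 2128 mm.


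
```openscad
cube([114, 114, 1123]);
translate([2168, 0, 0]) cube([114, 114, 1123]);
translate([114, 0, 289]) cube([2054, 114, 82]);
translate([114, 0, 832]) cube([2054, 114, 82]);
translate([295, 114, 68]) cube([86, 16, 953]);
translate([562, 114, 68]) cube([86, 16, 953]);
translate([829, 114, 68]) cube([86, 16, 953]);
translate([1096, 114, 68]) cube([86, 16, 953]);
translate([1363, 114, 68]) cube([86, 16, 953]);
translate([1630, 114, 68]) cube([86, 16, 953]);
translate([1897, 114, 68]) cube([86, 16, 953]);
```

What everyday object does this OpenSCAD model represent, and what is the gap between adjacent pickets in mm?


A fence section. The picket gap is 181 mm.

Two posts, two rails, 7 pickets — a fence section. Span 2054 mm holds 7 pickets of 86 mm with 8 equal gaps: ⌊(2054 − 7·86) / 8⌋ = 181 mm.


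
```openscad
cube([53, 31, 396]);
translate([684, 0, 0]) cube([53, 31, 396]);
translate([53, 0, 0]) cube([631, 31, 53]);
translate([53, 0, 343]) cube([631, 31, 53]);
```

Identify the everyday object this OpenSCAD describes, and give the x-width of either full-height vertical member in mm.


A picture frame. The border width is 53 mm.

Four thin pieces enclosing a rectangular opening — a picture frame. The two full-height stiles are 396 mm tall; the top rail sits at z = 343 and is 53 mm tall, so the border above the opening is 396 − 343 = 53 mm, matching the stile x-width.


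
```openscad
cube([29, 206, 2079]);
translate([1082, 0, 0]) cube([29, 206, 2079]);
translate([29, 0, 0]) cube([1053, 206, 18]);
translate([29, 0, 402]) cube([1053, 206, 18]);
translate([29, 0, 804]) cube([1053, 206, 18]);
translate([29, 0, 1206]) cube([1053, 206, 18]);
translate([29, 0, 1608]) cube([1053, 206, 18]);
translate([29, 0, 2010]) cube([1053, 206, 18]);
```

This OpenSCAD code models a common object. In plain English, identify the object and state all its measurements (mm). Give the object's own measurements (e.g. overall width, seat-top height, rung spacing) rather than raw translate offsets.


An open bookshelf. Two side panels, each 29 mm thick, 206 mm deep and 2079 mm tall, stand 1111 mm apart (outside-to-outside). Between them sit 6 shelves, each 18 mm thick and 206 mm deep, spanning the full gap between the sides. The bottom shelf rests on the floor (its underside at z = 0) and the clear gap between one shelf's top and the next shelf's underside is 384 mm.


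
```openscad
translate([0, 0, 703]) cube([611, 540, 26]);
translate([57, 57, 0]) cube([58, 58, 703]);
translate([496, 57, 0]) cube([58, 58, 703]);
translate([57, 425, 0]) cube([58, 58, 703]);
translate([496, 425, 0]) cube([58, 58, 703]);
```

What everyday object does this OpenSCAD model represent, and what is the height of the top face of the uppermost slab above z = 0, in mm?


A table. The table height is 729 mm.

A 611×540×26 slab sits at z = 703 on four 58 mm square posts — a table. The top surface is at 703 + 26 = 729 mm.


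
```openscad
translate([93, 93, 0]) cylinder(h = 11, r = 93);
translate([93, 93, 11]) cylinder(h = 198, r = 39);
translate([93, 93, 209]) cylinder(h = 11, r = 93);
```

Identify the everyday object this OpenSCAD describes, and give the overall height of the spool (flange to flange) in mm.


A spool. The overall height is 220 mm.

Three coaxial cylinders, large–small–large — a spool. Two 11 mm flanges and a 198 mm core give 11 + 198 + 11 = 220 mm.


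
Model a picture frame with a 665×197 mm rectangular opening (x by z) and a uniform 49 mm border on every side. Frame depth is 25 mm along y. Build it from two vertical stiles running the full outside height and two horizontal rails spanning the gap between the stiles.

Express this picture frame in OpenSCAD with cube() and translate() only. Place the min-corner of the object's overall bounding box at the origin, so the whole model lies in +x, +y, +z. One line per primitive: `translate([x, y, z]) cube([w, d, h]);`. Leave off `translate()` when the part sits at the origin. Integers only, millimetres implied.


cube([49, 25, 295]);
translate([714, 0, 0]) cube([49, 25, 295]);
translate([49, 0, 0]) cube([665, 25, 49]);
translate([49, 0, 246]) cube([665, 25, 49]);


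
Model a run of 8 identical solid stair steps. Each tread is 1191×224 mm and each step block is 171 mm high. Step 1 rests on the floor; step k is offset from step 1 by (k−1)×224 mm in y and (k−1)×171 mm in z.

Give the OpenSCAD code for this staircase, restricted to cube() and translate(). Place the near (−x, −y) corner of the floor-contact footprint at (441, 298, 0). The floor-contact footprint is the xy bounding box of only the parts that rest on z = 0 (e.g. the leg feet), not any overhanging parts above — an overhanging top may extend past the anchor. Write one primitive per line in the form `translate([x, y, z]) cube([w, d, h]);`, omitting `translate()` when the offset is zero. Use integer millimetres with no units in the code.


translate([441, 298, 0]) cube([1191, 224, 171]);
translate([441, 522, 171]) cube([1191, 224, 171]);
translate([441, 746, 342]) cube([1191, 224, 171]);
translate([441, 970, 513]) cube([1191, 224, 171]);
translate([441, 1194, 684]) cube([1191, 224, 171]);
translate([441, 1418, 855]) cube([1191, 224, 171]);
translate([441, 1642, 1026]) cube([1191, 224, 171]);
translate([441, 1866, 1197]) cube([1191, 224, 171]);


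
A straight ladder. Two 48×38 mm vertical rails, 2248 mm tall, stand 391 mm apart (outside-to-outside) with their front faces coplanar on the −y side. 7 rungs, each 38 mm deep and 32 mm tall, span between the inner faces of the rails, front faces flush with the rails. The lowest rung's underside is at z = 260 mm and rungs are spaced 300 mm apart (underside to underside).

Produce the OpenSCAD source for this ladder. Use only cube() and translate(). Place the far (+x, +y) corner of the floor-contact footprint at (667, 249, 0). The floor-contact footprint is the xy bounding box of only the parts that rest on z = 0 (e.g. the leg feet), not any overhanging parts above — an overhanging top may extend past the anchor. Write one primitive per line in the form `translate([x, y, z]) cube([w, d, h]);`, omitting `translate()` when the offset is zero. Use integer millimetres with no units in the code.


translate([276, 211, 0]) cube([48, 38, 2248]);
translate([619, 211, 0]) cube([48, 38, 2248]);
translate([324, 211, 260]) cube([295, 38, 32]);
translate([324, 211, 560]) cube([295, 38, 32]);
translate([324, 211, 860]) cube([295, 38, 32]);
translate([324, 211, 1160]) cube([295, 38, 32]);
translate([324, 211, 1460]) cube([295, 38, 32]);
translate([324, 211, 1760]) cube([295, 38, 32]);
translate([324, 211, 2060]) cube([295, 38, 32]);


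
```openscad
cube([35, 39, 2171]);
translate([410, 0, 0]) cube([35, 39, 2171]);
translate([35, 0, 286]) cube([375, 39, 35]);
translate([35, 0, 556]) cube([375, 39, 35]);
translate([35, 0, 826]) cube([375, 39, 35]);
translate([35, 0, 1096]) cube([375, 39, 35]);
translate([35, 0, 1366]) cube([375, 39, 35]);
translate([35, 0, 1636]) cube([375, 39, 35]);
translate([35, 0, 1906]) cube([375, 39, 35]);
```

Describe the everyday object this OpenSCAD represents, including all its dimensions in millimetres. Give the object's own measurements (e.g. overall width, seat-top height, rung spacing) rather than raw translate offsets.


A straight ladder. Two 35×39 mm vertical rails, 2171 mm tall, stand 445 mm apart (outside-to-outside) with their front faces coplanar on the −y side. 7 rungs, each 39 mm deep and 35 mm tall, span between the inner faces of the rails, front faces flush with the rails. The lowest rung's underside is at z = 286 mm and rungs are spaced 270 mm apart (underside to underside).


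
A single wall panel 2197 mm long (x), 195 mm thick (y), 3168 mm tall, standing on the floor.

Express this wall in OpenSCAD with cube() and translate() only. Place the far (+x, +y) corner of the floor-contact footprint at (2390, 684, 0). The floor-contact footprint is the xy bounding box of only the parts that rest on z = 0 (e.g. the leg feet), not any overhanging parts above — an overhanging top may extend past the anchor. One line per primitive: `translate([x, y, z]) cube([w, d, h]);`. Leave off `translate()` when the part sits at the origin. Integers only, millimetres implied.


translate([193, 489, 0]) cube([2197, 195, 3168]);


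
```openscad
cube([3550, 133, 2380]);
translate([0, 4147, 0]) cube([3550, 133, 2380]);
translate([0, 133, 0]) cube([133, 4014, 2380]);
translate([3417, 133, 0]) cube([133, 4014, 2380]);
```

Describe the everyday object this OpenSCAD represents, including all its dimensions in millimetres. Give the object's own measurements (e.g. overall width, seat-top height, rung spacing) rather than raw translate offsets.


The wall frame of a small rectangular building: four walls, each 2380 mm tall and 133 mm thick, enclosing a footprint 3550 mm (x) by 4280 mm (y) outside-to-outside, with no floor or roof. The front and back walls (the −y and +y sides) span the full width; the two side walls fit between them.


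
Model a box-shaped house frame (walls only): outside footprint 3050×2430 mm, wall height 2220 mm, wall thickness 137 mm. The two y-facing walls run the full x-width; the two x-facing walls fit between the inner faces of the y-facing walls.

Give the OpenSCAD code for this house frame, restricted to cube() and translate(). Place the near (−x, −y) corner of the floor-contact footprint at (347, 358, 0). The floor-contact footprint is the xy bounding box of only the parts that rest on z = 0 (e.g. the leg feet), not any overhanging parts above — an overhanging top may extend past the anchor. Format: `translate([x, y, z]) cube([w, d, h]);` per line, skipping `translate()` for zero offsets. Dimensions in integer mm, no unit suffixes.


translate([347, 358, 0]) cube([3050, 137, 2220]);
translate([347, 2651, 0]) cube([3050, 137, 2220]);
translate([347, 495, 0]) cube([137, 2156, 2220]);
translate([3260, 495, 0]) cube([137, 2156, 2220]);


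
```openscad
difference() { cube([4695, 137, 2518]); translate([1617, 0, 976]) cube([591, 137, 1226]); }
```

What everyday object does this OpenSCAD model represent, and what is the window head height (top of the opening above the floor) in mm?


A wall with a window opening. The window head height is 2202 mm.

A wall with a rectangular opening subtracted — a window. Sill at z = 976, opening 1226 mm tall, so the head is at 976 + 1226 = 2202 mm.


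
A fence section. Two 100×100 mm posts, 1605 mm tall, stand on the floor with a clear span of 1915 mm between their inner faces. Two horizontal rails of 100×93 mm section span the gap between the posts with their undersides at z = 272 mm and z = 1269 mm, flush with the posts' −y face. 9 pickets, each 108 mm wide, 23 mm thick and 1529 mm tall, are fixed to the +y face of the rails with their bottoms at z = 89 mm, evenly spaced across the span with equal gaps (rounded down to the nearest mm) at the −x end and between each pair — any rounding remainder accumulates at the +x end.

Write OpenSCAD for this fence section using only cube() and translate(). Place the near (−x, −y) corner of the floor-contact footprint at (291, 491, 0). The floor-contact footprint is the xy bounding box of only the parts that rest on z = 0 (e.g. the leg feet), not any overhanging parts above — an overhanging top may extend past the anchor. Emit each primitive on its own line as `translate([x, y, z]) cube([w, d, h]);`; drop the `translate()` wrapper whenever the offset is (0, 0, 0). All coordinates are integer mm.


translate([291, 491, 0]) cube([100, 100, 1605]);
translate([2306, 491, 0]) cube([100, 100, 1605]);
translate([391, 491, 272]) cube([1915, 100, 93]);
translate([391, 491, 1269]) cube([1915, 100, 93]);
translate([485, 591, 89]) cube([108, 23, 1529]);
translate([687, 591, 89]) cube([108, 23, 1529]);
translate([889, 591, 89]) cube([108, 23, 1529]);
translate([1091, 591, 89]) cube([108, 23, 1529]);
translate([1293, 591, 89]) cube([108, 23, 1529]);
translate([1495, 591, 89]) cube([108, 23, 1529]);
translate([1697, 591, 89]) cube([108, 23, 1529]);
translate([1899, 591, 89]) cube([108, 23, 1529]);
translate([2101, 591, 89]) cube([108, 23, 1529]);


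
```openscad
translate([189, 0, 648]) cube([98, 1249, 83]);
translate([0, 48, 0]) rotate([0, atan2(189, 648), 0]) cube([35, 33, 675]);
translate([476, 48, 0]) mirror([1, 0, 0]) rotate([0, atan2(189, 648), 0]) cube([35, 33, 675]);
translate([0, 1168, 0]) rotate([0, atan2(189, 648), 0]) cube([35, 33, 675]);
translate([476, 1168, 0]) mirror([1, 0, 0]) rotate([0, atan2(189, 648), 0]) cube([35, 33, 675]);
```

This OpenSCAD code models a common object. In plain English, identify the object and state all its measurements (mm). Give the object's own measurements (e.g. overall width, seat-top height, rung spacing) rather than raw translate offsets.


A sawhorse. A 98×1249×83 mm beam (x, y, z) sits on two A-frame leg pairs. Each pair is two raked legs of 35×33 mm section (33 mm along y) splaying symmetrically in x. Each leg rises 648 mm vertically over 189 mm of horizontal reach and is 675 mm long along its own axis. Every leg's outer bottom edge rests on the floor and its outer top edge meets a bottom edge of the beam — the left legs (tilting toward +x) meet the beam's −x bottom edge, the right legs (their mirror images, tilting toward −x) meet its +x bottom edge — so the leg tops tuck under the beam, the beam's underside is 648 mm above the floor, and the feet are 476 mm apart outside-to-outside with the beam centred between them. The two leg pairs are set in 48 mm from either end of the beam.


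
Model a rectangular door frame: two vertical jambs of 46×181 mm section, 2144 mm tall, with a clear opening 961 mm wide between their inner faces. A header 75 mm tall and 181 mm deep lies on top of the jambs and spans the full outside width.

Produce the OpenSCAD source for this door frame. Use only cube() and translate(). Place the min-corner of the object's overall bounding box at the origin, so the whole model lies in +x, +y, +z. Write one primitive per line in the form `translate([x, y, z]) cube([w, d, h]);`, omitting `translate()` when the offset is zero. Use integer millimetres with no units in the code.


cube([46, 181, 2144]);
translate([1007, 0, 0]) cube([46, 181, 2144]);
translate([0, 0, 2144]) cube([1053, 181, 75]);


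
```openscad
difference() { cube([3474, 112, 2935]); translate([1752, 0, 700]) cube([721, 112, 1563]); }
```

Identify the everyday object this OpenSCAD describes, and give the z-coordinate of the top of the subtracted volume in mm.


A wall with a window opening. The window head height is 2263 mm.

A wall with a rectangular opening subtracted — a window. Sill at z = 700, opening 1563 mm tall, so the head is at 700 + 1563 = 2263 mm.


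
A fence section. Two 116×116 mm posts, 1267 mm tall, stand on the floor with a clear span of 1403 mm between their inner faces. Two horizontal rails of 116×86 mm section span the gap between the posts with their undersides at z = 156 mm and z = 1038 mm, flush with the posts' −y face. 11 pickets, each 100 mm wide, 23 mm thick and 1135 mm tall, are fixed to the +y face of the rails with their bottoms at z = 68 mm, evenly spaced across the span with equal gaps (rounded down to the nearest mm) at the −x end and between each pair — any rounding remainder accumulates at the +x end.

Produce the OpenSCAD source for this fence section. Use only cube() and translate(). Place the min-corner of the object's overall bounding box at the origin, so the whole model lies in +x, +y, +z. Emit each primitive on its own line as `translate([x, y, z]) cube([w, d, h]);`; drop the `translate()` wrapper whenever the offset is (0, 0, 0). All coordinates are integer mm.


cube([116, 116, 1267]);
translate([1519, 0, 0]) cube([116, 116, 1267]);
translate([116, 0, 156]) cube([1403, 116, 86]);
translate([116, 0, 1038]) cube([1403, 116, 86]);
translate([141, 116, 68]) cube([100, 23, 1135]);
translate([266, 116, 68]) cube([100, 23, 1135]);
translate([391, 116, 68]) cube([100, 23, 1135]);
translate([516, 116, 68]) cube([100, 23, 1135]);
translate([641, 116, 68]) cube([100, 23, 1135]);
translate([766, 116, 68]) cube([100, 23, 1135]);
translate([891, 116, 68]) cube([100, 23, 1135]);
translate([1016, 116, 68]) cube([100, 23, 1135]);
translate([1141, 116, 68]) cube([100, 23, 1135]);
translate([1266, 116, 68]) cube([100, 23, 1135]);
translate([1391, 116, 68]) cube([100, 23, 1135]);


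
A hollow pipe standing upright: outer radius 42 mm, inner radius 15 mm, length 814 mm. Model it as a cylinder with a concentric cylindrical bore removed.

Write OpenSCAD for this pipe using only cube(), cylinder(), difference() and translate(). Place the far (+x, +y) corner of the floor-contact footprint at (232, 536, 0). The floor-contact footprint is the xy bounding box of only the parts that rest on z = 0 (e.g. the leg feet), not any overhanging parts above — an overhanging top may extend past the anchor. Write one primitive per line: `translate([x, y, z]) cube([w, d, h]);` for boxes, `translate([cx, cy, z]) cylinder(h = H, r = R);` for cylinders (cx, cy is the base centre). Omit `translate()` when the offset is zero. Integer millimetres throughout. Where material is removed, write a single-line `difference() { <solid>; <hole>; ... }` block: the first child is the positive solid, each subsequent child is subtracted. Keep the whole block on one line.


difference() { translate([190, 494, 0]) cylinder(h = 814, r = 42); translate([190, 494, 0]) cylinder(h = 814, r = 15); }


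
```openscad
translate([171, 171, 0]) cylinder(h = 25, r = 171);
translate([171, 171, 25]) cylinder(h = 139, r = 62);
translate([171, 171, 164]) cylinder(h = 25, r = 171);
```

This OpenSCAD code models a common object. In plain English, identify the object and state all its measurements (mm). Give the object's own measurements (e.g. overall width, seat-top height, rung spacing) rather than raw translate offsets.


A spool: two coaxial disc flanges of radius 171 mm and thickness 25 mm, joined by a core cylinder of radius 62 mm and height 139 mm. The lower flange rests on z = 0 and the three cylinders share a vertical axis.
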